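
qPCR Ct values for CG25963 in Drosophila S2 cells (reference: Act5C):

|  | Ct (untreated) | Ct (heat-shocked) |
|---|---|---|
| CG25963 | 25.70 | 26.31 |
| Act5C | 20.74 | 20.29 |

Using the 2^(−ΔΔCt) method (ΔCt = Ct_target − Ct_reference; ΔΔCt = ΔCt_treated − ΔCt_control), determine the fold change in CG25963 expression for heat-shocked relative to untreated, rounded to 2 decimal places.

ΔCt(untreated) = 25.700 − 20.740 = 4.960
ΔCt(heat-shocked) = 26.310 − 20.290 = 6.020
ΔΔCt = 6.020 − 4.960 = 1.060
Fold change = 2^(−1.060) = 0.480

0.48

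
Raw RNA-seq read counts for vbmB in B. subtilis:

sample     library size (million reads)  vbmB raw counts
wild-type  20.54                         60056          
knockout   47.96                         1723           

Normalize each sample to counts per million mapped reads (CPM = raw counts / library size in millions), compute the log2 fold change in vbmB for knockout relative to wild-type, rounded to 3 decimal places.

CPM(wild-type) = 60056 / 20.54 = 2923.8559
CPM(knockout) = 1723 / 47.96 = 35.9258
Fold change = 35.9258 / 2923.8559 = 0.01229
log2(0.01229) = -6.3467

-6.347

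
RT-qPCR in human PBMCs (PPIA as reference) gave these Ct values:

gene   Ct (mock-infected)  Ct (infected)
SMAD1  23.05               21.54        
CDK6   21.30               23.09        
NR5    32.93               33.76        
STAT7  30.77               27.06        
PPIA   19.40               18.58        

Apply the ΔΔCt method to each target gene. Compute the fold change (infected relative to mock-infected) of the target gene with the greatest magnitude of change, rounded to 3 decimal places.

SMAD1: ΔΔCt = (21.54−18.58) − (23.05−19.40) = 2.96 − 3.65 = -0.69; fold change = 2^0.69 = 1.613
CDK6: ΔΔCt = (23.09−18.58) − (21.30−19.40) = 4.51 − 1.90 = 2.61; fold change = 2^-2.61 = 0.164
NR5: ΔΔCt = (33.76−18.58) − (32.93−19.40) = 15.18 − 13.53 = 1.65; fold change = 2^-1.65 = 0.319
STAT7: ΔΔCt = (27.06−18.58) − (30.77−19.40) = 8.48 − 11.37 = -2.89; fold change = 2^2.89 = 7.413
STAT7 has the largest |ΔΔCt| = 2.89.

7.413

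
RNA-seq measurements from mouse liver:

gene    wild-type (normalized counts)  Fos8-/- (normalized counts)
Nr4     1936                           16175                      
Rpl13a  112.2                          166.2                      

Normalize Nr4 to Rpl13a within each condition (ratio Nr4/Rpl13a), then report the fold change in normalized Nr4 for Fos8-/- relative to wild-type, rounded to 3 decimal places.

5.640

Nr4/Rpl13a (wild-type) = 1936 / 112.2 = 17.255
Nr4/Rpl13a (Fos8-/-) = 16175 / 166.2 = 97.323
Fold change = 97.323 / 17.255 = 5.6403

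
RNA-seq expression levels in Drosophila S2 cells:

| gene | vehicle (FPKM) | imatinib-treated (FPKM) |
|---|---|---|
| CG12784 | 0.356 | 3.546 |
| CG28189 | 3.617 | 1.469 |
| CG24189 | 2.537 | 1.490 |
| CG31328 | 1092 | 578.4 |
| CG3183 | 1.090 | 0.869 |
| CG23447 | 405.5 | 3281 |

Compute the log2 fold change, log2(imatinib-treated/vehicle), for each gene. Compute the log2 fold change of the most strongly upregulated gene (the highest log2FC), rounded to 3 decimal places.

3.316

log2(3.546/0.356) = 3.316  (CG12784)
log2(1.469/3.617) = -1.300  (CG28189)
log2(1.490/2.537) = -0.768  (CG24189)
log2(578.4/1092) = -0.917  (CG31328)
log2(0.869/1.090) = -0.327  (CG3183)
log2(3281/405.5) = 3.016  (CG23447)
CG12784 is most strongly upregulated.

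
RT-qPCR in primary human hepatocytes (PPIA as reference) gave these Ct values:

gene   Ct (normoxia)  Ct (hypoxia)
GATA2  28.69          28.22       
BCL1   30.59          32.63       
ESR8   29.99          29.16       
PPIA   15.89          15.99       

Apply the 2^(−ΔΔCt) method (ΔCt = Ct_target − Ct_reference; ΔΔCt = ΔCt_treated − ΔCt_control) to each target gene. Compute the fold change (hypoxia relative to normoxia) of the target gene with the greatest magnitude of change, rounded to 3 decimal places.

0.261

GATA2: ΔΔCt = (28.22−15.99) − (28.69−15.89) = 12.23 − 12.80 = -0.57; fold change = 2^0.57 = 1.485
BCL1: ΔΔCt = (32.63−15.99) − (30.59−15.89) = 16.64 − 14.70 = 1.94; fold change = 2^-1.94 = 0.261
ESR8: ΔΔCt = (29.16−15.99) − (29.99−15.89) = 13.17 − 14.10 = -0.93; fold change = 2^0.93 = 1.905
BCL1 has the largest |ΔΔCt| = 1.94.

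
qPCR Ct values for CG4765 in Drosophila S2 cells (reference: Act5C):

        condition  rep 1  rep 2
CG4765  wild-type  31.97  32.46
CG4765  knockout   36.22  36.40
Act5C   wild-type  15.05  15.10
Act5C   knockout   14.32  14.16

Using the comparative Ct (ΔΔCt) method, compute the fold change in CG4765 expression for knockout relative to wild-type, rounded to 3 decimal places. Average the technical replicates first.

Mean Ct: CG4765 wild-type 32.215; CG4765 knockout 36.310; Act5C wild-type 15.075; Act5C knockout 14.240
ΔCt(wild-type) = 32.215 − 15.075 = 17.140
ΔCt(knockout) = 36.310 − 14.240 = 22.070
ΔΔCt = 22.070 − 17.140 = 4.930
Fold change = 2^(−4.930) = 0.0328

0.033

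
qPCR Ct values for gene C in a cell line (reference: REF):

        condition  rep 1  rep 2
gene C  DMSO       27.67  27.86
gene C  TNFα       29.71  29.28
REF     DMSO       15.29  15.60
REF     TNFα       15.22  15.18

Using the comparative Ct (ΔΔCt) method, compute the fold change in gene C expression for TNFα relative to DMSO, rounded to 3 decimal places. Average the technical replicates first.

Mean Ct: gene C DMSO 27.765; gene C TNFα 29.495; REF DMSO 15.445; REF TNFα 15.200
ΔCt(DMSO) = 27.765 − 15.445 = 12.320
ΔCt(TNFα) = 29.495 − 15.200 = 14.295
ΔΔCt = 14.295 − 12.320 = 1.975
Fold change = 2^(−1.975) = 0.2544

0.254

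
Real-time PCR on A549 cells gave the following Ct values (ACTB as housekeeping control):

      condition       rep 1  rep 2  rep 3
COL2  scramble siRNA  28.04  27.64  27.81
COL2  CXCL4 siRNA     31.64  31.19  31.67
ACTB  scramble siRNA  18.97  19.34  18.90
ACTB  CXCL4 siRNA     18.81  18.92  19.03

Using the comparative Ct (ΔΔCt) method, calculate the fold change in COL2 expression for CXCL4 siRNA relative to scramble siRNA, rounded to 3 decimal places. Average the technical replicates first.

0.071

Mean Ct: COL2 scramble siRNA 27.830; COL2 CXCL4 siRNA 31.500; ACTB scramble siRNA 19.070; ACTB CXCL4 siRNA 18.920
ΔCt(scramble siRNA) = 27.830 − 19.070 = 8.760
ΔCt(CXCL4 siRNA) = 31.500 − 18.920 = 12.580
ΔΔCt = 12.580 − 8.760 = 3.820
Fold change = 2^(−3.820) = 0.0708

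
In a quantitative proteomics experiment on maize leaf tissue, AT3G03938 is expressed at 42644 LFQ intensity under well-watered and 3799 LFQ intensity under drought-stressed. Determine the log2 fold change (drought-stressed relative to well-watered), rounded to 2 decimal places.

Fold change = 3799 / 42644 = 0.0891
log2(0.0891) = -3.489

-3.49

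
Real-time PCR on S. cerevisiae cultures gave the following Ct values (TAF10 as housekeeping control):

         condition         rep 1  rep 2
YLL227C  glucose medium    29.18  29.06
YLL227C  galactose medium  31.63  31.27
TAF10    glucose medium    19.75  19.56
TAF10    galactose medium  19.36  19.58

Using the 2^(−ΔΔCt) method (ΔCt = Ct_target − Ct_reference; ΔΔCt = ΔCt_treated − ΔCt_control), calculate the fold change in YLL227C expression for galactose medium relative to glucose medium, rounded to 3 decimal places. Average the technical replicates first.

Mean Ct: YLL227C glucose medium 29.120; YLL227C galactose medium 31.450; TAF10 glucose medium 19.655; TAF10 galactose medium 19.470
ΔCt(glucose medium) = 29.120 − 19.655 = 9.465
ΔCt(galactose medium) = 31.450 − 19.470 = 11.980
ΔΔCt = 11.980 − 9.465 = 2.515
Fold change = 2^(−2.515) = 0.1749

0.175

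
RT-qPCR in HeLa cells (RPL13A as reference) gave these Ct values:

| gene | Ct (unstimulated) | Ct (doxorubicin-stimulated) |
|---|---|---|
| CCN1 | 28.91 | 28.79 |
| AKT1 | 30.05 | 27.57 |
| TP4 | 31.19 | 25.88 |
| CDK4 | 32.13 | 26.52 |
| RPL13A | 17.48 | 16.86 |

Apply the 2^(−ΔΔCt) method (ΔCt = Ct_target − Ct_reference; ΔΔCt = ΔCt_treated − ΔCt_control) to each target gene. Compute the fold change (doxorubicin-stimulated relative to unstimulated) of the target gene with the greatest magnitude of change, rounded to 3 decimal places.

CCN1: ΔΔCt = (28.79−16.86) − (28.91−17.48) = 11.93 − 11.43 = 0.50; fold change = 2^-0.50 = 0.707
AKT1: ΔΔCt = (27.57−16.86) − (30.05−17.48) = 10.71 − 12.57 = -1.86; fold change = 2^1.86 = 3.630
TP4: ΔΔCt = (25.88−16.86) − (31.19−17.48) = 9.02 − 13.71 = -4.69; fold change = 2^4.69 = 25.813
CDK4: ΔΔCt = (26.52−16.86) − (32.13−17.48) = 9.66 − 14.65 = -4.99; fold change = 2^4.99 = 31.779
CDK4 has the largest |ΔΔCt| = 4.99.

31.779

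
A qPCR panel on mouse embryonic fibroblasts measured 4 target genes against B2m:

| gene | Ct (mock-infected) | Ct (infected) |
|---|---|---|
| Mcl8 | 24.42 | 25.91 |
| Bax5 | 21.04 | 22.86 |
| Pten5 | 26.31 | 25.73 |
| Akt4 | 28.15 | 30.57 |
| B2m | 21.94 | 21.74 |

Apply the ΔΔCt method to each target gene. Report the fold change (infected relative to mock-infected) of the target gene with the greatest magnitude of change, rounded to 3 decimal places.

Mcl8: ΔΔCt = (25.91−21.74) − (24.42−21.94) = 4.17 − 2.48 = 1.69; fold change = 2^-1.69 = 0.310
Bax5: ΔΔCt = (22.86−21.74) − (21.04−21.94) = 1.12 − (-0.90) = 2.02; fold change = 2^-2.02 = 0.247
Pten5: ΔΔCt = (25.73−21.74) − (26.31−21.94) = 3.99 − 4.37 = -0.38; fold change = 2^0.38 = 1.301
Akt4: ΔΔCt = (30.57−21.74) − (28.15−21.94) = 8.83 − 6.21 = 2.62; fold change = 2^-2.62 = 0.163
Akt4 has the largest |ΔΔCt| = 2.62.

0.163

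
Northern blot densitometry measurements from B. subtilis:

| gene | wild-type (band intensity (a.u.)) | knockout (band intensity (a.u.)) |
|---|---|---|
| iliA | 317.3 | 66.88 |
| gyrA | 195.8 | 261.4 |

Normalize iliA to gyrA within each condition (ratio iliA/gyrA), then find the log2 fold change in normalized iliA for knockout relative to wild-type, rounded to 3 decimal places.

-2.663

iliA/gyrA (wild-type) = 317.3 / 195.8 = 1.6205
iliA/gyrA (knockout) = 66.88 / 261.4 = 0.25585
Fold change = 0.25585 / 1.6205 = 0.1579
log2(0.1579) = -2.6631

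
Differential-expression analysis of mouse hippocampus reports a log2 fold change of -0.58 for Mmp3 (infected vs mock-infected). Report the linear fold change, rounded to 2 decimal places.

Fold change = 2^(-0.58) = 0.669

0.67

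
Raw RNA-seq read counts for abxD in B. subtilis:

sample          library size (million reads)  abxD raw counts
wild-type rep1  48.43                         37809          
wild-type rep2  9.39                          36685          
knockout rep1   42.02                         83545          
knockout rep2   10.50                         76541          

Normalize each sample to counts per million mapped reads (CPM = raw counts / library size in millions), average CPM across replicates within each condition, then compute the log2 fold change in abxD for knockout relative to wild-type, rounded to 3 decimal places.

0.985

CPM(wild-type rep1) = 37809 / 48.43 = 780.6938
CPM(wild-type rep2) = 36685 / 9.39 = 3906.8158
CPM(knockout rep1) = 83545 / 42.02 = 1988.2199
CPM(knockout rep2) = 76541 / 10.50 = 7289.6190
mean CPM(wild-type) = 2343.7548; mean CPM(knockout) = 4638.9195
Fold change = 4638.9195 / 2343.7548 = 1.97927
log2(1.97927) = 0.9850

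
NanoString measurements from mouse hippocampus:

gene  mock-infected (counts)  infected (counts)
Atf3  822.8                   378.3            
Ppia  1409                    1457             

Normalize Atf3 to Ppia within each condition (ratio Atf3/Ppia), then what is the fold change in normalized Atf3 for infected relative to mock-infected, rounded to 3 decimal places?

Atf3/Ppia (mock-infected) = 822.8 / 1409 = 0.58396
Atf3/Ppia (infected) = 378.3 / 1457 = 0.25964
Fold change = 0.25964 / 0.58396 = 0.4446

0.445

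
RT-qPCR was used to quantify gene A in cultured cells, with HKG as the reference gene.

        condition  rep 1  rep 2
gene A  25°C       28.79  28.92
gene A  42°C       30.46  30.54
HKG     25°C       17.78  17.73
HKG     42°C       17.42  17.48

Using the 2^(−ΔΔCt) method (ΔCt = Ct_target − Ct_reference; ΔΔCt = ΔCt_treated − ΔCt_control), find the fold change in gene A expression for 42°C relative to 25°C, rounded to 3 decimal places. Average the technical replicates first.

0.259

Mean Ct: gene A 25°C 28.855; gene A 42°C 30.500; HKG 25°C 17.755; HKG 42°C 17.450
ΔCt(25°C) = 28.855 − 17.755 = 11.100
ΔCt(42°C) = 30.500 − 17.450 = 13.050
ΔΔCt = 13.050 − 11.100 = 1.950
Fold change = 2^(−1.950) = 0.2588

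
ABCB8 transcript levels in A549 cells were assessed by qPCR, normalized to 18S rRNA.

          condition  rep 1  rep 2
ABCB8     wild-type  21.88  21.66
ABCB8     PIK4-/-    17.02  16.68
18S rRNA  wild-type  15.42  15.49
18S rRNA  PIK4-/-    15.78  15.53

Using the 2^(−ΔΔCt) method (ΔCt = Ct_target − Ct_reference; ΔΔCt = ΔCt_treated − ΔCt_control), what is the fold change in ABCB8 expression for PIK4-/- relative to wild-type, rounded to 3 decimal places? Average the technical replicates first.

34.776

Mean Ct: ABCB8 wild-type 21.770; ABCB8 PIK4-/- 16.850; 18S rRNA wild-type 15.455; 18S rRNA PIK4-/- 15.655
ΔCt(wild-type) = 21.770 − 15.455 = 6.315
ΔCt(PIK4-/-) = 16.850 − 15.655 = 1.195
ΔΔCt = 1.195 − 6.315 = -5.120
Fold change = 2^(−(-5.120)) = 2^5.120 = 34.7755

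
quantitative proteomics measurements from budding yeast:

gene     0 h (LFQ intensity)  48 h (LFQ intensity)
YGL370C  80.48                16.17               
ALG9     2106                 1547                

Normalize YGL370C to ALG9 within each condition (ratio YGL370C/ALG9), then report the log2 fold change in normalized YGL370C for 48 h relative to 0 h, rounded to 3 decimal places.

-1.870

YGL370C/ALG9 (0 h) = 80.48 / 2106 = 0.038215
YGL370C/ALG9 (48 h) = 16.17 / 1547 = 0.010452
Fold change = 0.010452 / 0.038215 = 0.2735
log2(0.2735) = -1.8703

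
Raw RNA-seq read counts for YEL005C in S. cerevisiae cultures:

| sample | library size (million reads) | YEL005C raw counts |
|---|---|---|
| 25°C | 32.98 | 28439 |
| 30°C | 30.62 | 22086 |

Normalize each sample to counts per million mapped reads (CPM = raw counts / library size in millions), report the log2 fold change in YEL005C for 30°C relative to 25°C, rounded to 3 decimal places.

CPM(25°C) = 28439 / 32.98 = 862.3105
CPM(30°C) = 22086 / 30.62 = 721.2933
Fold change = 721.2933 / 862.3105 = 0.83647
log2(0.83647) = -0.2576

-0.258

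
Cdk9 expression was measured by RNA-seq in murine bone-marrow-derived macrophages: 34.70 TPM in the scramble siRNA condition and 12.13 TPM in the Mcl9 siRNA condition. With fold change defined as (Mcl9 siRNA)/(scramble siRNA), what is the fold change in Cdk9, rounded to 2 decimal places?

0.35

Fold change = 12.13 / 34.70 = 0.350
Cdk9 is downregulated.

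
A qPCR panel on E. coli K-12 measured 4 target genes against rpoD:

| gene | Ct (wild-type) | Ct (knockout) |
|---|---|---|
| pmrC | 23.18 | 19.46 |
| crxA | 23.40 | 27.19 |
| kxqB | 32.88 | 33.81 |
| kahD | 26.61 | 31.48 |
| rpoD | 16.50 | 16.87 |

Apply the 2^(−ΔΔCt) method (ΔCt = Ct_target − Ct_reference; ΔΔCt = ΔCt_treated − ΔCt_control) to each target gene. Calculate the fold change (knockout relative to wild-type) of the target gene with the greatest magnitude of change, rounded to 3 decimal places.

0.044

pmrC: ΔΔCt = (19.46−16.87) − (23.18−16.50) = 2.59 − 6.68 = -4.09; fold change = 2^4.09 = 17.030
crxA: ΔΔCt = (27.19−16.87) − (23.40−16.50) = 10.32 − 6.90 = 3.42; fold change = 2^-3.42 = 0.093
kxqB: ΔΔCt = (33.81−16.87) − (32.88−16.50) = 16.94 − 16.38 = 0.56; fold change = 2^-0.56 = 0.678
kahD: ΔΔCt = (31.48−16.87) − (26.61−16.50) = 14.61 − 10.11 = 4.50; fold change = 2^-4.50 = 0.044
kahD has the largest |ΔΔCt| = 4.50.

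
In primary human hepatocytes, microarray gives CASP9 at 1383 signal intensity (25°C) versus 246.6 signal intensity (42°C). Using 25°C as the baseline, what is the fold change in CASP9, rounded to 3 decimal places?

0.178

Fold change = 246.6 / 1383 = 0.1783
CASP9 is downregulated.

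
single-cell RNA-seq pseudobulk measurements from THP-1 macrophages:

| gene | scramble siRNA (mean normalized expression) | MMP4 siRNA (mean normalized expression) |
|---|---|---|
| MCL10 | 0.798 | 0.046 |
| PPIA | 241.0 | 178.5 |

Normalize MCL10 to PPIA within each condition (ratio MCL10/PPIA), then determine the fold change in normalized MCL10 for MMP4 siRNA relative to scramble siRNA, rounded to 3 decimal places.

0.078

MCL10/PPIA (scramble siRNA) = 0.798 / 241.0 = 0.0033112
MCL10/PPIA (MMP4 siRNA) = 0.046 / 178.5 = 0.0002577
Fold change = 0.0002577 / 0.0033112 = 0.0778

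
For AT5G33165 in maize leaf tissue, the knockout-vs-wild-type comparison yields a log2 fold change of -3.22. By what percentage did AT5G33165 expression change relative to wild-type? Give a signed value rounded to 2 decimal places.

-89.27%

Fold change = 2^(-3.22) = 0.1073
Percent change = (FC − 1) × 100% = (0.1073 − 1) × 100 = -89.27%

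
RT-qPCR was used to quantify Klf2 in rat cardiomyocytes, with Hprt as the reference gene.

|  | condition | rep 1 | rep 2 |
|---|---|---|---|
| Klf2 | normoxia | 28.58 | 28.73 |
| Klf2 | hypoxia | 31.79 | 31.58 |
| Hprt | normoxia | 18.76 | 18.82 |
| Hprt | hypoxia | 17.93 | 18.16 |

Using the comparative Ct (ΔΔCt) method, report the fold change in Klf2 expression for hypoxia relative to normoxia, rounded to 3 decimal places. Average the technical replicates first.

0.073

Mean Ct: Klf2 normoxia 28.655; Klf2 hypoxia 31.685; Hprt normoxia 18.790; Hprt hypoxia 18.045
ΔCt(normoxia) = 28.655 − 18.790 = 9.865
ΔCt(hypoxia) = 31.685 − 18.045 = 13.640
ΔΔCt = 13.640 − 9.865 = 3.775
Fold change = 2^(−3.775) = 0.0730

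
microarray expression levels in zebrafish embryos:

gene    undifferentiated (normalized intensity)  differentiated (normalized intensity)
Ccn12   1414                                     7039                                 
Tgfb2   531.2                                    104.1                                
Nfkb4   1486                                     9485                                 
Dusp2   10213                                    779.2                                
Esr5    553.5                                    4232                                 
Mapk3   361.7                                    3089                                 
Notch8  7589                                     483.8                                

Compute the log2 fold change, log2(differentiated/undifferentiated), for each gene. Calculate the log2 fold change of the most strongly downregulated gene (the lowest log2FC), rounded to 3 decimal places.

log2(7039/1414) = 2.316  (Ccn12)
log2(104.1/531.2) = -2.351  (Tgfb2)
log2(9485/1486) = 2.674  (Nfkb4)
log2(779.2/10213) = -3.712  (Dusp2)
log2(4232/553.5) = 2.935  (Esr5)
log2(3089/361.7) = 3.094  (Mapk3)
log2(483.8/7589) = -3.971  (Notch8)
Notch8 is most strongly downregulated.

-3.971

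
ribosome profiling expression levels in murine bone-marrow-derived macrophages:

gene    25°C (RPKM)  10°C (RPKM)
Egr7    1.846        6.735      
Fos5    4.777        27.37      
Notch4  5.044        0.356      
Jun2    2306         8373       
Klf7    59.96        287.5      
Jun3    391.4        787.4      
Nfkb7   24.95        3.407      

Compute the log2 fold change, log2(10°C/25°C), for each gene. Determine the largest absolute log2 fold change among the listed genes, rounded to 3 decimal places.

log2(6.735/1.846) = 1.867  (Egr7)
log2(27.37/4.777) = 2.518  (Fos5)
log2(0.356/5.044) = -3.825  (Notch4)
log2(8373/2306) = 1.860  (Jun2)
log2(287.5/59.96) = 2.261  (Klf7)
log2(787.4/391.4) = 1.008  (Jun3)
log2(3.407/24.95) = -2.872  (Nfkb7)
The largest magnitude belongs to Notch4.

3.825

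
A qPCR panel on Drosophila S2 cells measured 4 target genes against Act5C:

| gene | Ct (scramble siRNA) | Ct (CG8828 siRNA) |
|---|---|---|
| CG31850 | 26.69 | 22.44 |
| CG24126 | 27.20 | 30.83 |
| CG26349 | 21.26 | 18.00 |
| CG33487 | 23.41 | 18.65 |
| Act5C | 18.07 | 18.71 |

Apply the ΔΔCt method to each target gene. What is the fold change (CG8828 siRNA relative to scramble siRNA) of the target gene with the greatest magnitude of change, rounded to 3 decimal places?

42.224

CG31850: ΔΔCt = (22.44−18.71) − (26.69−18.07) = 3.73 − 8.62 = -4.89; fold change = 2^4.89 = 29.651
CG24126: ΔΔCt = (30.83−18.71) − (27.20−18.07) = 12.12 − 9.13 = 2.99; fold change = 2^-2.99 = 0.126
CG26349: ΔΔCt = (18.00−18.71) − (21.26−18.07) = -0.71 − 3.19 = -3.90; fold change = 2^3.90 = 14.929
CG33487: ΔΔCt = (18.65−18.71) − (23.41−18.07) = -0.06 − 5.34 = -5.40; fold change = 2^5.40 = 42.224
CG33487 has the largest |ΔΔCt| = 5.40.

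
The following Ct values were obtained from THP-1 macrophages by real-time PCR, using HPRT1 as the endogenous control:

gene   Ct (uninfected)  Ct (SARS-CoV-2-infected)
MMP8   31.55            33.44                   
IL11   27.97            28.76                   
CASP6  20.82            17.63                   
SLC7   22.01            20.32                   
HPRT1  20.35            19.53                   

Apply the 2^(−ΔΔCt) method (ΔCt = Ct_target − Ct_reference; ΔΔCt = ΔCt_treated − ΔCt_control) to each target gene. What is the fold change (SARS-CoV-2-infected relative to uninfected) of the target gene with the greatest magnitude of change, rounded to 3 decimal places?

0.153

MMP8: ΔΔCt = (33.44−19.53) − (31.55−20.35) = 13.91 − 11.20 = 2.71; fold change = 2^-2.71 = 0.153
IL11: ΔΔCt = (28.76−19.53) − (27.97−20.35) = 9.23 − 7.62 = 1.61; fold change = 2^-1.61 = 0.328
CASP6: ΔΔCt = (17.63−19.53) − (20.82−20.35) = -1.90 − 0.47 = -2.37; fold change = 2^2.37 = 5.169
SLC7: ΔΔCt = (20.32−19.53) − (22.01−20.35) = 0.79 − 1.66 = -0.87; fold change = 2^0.87 = 1.828
MMP8 has the largest |ΔΔCt| = 2.71.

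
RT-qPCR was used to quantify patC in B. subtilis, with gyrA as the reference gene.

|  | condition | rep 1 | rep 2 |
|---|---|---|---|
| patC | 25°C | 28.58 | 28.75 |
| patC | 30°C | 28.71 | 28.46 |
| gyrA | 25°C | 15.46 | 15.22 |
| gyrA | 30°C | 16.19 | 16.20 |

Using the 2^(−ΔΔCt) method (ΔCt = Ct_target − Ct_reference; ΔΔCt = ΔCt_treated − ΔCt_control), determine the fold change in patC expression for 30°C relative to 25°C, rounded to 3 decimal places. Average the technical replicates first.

Mean Ct: patC 25°C 28.665; patC 30°C 28.585; gyrA 25°C 15.340; gyrA 30°C 16.195
ΔCt(25°C) = 28.665 − 15.340 = 13.325
ΔCt(30°C) = 28.585 − 16.195 = 12.390
ΔΔCt = 12.390 − 13.325 = -0.935
Fold change = 2^(−(-0.935)) = 2^0.935 = 1.9119

1.912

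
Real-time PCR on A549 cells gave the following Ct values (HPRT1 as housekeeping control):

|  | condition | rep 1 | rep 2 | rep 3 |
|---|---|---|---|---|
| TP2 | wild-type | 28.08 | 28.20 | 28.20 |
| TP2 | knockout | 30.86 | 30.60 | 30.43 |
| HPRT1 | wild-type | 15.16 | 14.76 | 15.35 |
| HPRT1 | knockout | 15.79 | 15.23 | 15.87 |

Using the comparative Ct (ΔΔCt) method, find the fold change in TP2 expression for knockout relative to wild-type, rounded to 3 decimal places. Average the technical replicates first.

Mean Ct: TP2 wild-type 28.160; TP2 knockout 30.630; HPRT1 wild-type 15.090; HPRT1 knockout 15.630
ΔCt(wild-type) = 28.160 − 15.090 = 13.070
ΔCt(knockout) = 30.630 − 15.630 = 15.000
ΔΔCt = 15.000 − 13.070 = 1.930
Fold change = 2^(−1.930) = 0.2624

0.262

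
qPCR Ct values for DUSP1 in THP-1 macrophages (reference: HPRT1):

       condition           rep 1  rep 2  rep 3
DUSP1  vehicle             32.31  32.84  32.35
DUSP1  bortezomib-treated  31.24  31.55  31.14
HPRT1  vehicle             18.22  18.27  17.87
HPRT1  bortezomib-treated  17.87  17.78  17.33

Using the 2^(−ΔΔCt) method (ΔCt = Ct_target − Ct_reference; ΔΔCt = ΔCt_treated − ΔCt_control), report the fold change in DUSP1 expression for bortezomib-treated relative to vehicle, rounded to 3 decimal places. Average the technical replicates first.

1.659

Mean Ct: DUSP1 vehicle 32.500; DUSP1 bortezomib-treated 31.310; HPRT1 vehicle 18.120; HPRT1 bortezomib-treated 17.660
ΔCt(vehicle) = 32.500 − 18.120 = 14.380
ΔCt(bortezomib-treated) = 31.310 − 17.660 = 13.650
ΔΔCt = 13.650 − 14.380 = -0.730
Fold change = 2^(−(-0.730)) = 2^0.730 = 1.6586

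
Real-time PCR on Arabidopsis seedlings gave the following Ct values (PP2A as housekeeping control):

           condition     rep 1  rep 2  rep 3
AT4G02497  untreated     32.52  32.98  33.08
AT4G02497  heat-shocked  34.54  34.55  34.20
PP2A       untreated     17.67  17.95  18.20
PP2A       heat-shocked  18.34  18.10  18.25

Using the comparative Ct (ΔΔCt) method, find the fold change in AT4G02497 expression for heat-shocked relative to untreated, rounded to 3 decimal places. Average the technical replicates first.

Mean Ct: AT4G02497 untreated 32.860; AT4G02497 heat-shocked 34.430; PP2A untreated 17.940; PP2A heat-shocked 18.230
ΔCt(untreated) = 32.860 − 17.940 = 14.920
ΔCt(heat-shocked) = 34.430 − 18.230 = 16.200
ΔΔCt = 16.200 − 14.920 = 1.280
Fold change = 2^(−1.280) = 0.4118

0.412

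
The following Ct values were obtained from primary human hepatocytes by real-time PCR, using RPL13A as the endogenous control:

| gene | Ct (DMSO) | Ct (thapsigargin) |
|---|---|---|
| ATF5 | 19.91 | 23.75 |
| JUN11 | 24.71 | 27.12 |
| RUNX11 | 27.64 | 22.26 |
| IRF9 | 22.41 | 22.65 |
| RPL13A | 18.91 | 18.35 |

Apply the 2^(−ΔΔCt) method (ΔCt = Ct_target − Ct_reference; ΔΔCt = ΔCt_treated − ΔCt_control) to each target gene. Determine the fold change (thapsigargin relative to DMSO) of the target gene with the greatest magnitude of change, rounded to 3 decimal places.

28.246

ATF5: ΔΔCt = (23.75−18.35) − (19.91−18.91) = 5.40 − 1.00 = 4.40; fold change = 2^-4.40 = 0.047
JUN11: ΔΔCt = (27.12−18.35) − (24.71−18.91) = 8.77 − 5.80 = 2.97; fold change = 2^-2.97 = 0.128
RUNX11: ΔΔCt = (22.26−18.35) − (27.64−18.91) = 3.91 − 8.73 = -4.82; fold change = 2^4.82 = 28.246
IRF9: ΔΔCt = (22.65−18.35) − (22.41−18.91) = 4.30 − 3.50 = 0.80; fold change = 2^-0.80 = 0.574
RUNX11 has the largest |ΔΔCt| = 4.82.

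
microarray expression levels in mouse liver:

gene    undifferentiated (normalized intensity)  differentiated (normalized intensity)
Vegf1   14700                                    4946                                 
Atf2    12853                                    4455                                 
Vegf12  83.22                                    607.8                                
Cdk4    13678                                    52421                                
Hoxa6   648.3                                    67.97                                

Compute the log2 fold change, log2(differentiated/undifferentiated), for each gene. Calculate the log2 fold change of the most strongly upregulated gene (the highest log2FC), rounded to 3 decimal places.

2.869

log2(4946/14700) = -1.571  (Vegf1)
log2(4455/12853) = -1.529  (Atf2)
log2(607.8/83.22) = 2.869  (Vegf12)
log2(52421/13678) = 1.938  (Cdk4)
log2(67.97/648.3) = -3.254  (Hoxa6)
Vegf12 is most strongly upregulated.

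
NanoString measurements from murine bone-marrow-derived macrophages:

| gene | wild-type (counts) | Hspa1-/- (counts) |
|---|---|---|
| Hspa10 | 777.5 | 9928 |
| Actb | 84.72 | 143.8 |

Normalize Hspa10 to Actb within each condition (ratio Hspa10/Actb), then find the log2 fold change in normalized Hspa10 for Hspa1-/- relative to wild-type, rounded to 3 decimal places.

Hspa10/Actb (wild-type) = 777.5 / 84.72 = 9.1773
Hspa10/Actb (Hspa1-/-) = 9928 / 143.8 = 69.04
Fold change = 69.04 / 9.1773 = 7.5230
log2(7.5230) = 2.9113

2.911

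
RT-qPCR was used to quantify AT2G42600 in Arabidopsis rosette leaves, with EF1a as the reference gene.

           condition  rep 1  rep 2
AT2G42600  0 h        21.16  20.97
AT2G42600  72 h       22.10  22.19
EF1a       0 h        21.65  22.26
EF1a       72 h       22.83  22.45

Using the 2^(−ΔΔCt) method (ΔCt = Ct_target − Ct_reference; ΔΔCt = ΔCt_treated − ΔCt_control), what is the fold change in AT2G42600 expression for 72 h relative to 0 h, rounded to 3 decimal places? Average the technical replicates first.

Mean Ct: AT2G42600 0 h 21.065; AT2G42600 72 h 22.145; EF1a 0 h 21.955; EF1a 72 h 22.640
ΔCt(0 h) = 21.065 − 21.955 = -0.890
ΔCt(72 h) = 22.145 − 22.640 = -0.495
ΔΔCt = -0.495 − (-0.890) = 0.395
Fold change = 2^(−0.395) = 0.7605

0.760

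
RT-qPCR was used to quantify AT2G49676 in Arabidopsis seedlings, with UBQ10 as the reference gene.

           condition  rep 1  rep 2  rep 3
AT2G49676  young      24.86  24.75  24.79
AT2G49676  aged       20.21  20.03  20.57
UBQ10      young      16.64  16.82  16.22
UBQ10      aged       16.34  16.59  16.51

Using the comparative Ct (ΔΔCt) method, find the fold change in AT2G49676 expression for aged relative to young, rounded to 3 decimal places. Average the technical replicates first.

21.857

Mean Ct: AT2G49676 young 24.800; AT2G49676 aged 20.270; UBQ10 young 16.560; UBQ10 aged 16.480
ΔCt(young) = 24.800 − 16.560 = 8.240
ΔCt(aged) = 20.270 − 16.480 = 3.790
ΔΔCt = 3.790 − 8.240 = -4.450
Fold change = 2^(−(-4.450)) = 2^4.450 = 21.8566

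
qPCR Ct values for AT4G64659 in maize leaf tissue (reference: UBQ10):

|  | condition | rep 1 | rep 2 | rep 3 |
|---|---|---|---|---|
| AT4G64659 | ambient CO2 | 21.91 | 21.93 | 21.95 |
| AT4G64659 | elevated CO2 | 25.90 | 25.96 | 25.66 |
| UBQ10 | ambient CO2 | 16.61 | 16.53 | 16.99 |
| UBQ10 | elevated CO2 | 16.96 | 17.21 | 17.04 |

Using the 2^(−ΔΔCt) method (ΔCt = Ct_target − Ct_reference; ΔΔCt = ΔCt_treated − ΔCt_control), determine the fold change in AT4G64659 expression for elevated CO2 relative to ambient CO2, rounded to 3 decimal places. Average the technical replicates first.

0.085

Mean Ct: AT4G64659 ambient CO2 21.930; AT4G64659 elevated CO2 25.840; UBQ10 ambient CO2 16.710; UBQ10 elevated CO2 17.070
ΔCt(ambient CO2) = 21.930 − 16.710 = 5.220
ΔCt(elevated CO2) = 25.840 − 17.070 = 8.770
ΔΔCt = 8.770 − 5.220 = 3.550
Fold change = 2^(−3.550) = 0.0854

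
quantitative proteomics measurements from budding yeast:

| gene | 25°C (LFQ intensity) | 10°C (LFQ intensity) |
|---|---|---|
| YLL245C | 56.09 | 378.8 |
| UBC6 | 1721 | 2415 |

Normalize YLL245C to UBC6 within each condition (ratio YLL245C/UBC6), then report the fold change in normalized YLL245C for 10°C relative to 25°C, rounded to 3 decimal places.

YLL245C/UBC6 (25°C) = 56.09 / 1721 = 0.032592
YLL245C/UBC6 (10°C) = 378.8 / 2415 = 0.15685
Fold change = 0.15685 / 0.032592 = 4.8127

4.813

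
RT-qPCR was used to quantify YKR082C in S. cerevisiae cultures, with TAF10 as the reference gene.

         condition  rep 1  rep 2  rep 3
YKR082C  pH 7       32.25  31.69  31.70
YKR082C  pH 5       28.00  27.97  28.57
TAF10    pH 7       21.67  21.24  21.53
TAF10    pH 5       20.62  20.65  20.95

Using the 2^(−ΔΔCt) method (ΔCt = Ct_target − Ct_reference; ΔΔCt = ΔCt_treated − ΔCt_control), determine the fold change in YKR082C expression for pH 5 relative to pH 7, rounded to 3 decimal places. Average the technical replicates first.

Mean Ct: YKR082C pH 7 31.880; YKR082C pH 5 28.180; TAF10 pH 7 21.480; TAF10 pH 5 20.740
ΔCt(pH 7) = 31.880 − 21.480 = 10.400
ΔCt(pH 5) = 28.180 − 20.740 = 7.440
ΔΔCt = 7.440 − 10.400 = -2.960
Fold change = 2^(−(-2.960)) = 2^2.960 = 7.7812

7.781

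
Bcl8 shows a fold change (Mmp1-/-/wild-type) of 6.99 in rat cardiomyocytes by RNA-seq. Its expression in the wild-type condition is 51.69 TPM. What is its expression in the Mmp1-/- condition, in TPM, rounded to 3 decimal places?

361.313

Mmp1-/- expression = 51.69 × 6.99 = 361.313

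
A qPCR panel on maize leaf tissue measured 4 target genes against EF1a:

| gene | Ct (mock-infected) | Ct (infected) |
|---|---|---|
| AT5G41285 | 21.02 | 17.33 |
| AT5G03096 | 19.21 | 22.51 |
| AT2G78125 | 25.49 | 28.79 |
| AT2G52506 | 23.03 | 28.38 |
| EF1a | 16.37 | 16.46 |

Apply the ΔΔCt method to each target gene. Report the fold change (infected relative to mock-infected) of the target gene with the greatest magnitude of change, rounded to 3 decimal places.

AT5G41285: ΔΔCt = (17.33−16.46) − (21.02−16.37) = 0.87 − 4.65 = -3.78; fold change = 2^3.78 = 13.737
AT5G03096: ΔΔCt = (22.51−16.46) − (19.21−16.37) = 6.05 − 2.84 = 3.21; fold change = 2^-3.21 = 0.108
AT2G78125: ΔΔCt = (28.79−16.46) − (25.49−16.37) = 12.33 − 9.12 = 3.21; fold change = 2^-3.21 = 0.108
AT2G52506: ΔΔCt = (28.38−16.46) − (23.03−16.37) = 11.92 − 6.66 = 5.26; fold change = 2^-5.26 = 0.026
AT2G52506 has the largest |ΔΔCt| = 5.26.

0.026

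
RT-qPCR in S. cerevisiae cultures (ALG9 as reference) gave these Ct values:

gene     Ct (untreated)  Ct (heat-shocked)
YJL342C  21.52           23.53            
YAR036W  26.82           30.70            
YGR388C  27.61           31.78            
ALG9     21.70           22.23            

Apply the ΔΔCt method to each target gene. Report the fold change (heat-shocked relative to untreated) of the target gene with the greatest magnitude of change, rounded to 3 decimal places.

YJL342C: ΔΔCt = (23.53−22.23) − (21.52−21.70) = 1.30 − (-0.18) = 1.48; fold change = 2^-1.48 = 0.358
YAR036W: ΔΔCt = (30.70−22.23) − (26.82−21.70) = 8.47 − 5.12 = 3.35; fold change = 2^-3.35 = 0.098
YGR388C: ΔΔCt = (31.78−22.23) − (27.61−21.70) = 9.55 − 5.91 = 3.64; fold change = 2^-3.64 = 0.080
YGR388C has the largest |ΔΔCt| = 3.64.

0.080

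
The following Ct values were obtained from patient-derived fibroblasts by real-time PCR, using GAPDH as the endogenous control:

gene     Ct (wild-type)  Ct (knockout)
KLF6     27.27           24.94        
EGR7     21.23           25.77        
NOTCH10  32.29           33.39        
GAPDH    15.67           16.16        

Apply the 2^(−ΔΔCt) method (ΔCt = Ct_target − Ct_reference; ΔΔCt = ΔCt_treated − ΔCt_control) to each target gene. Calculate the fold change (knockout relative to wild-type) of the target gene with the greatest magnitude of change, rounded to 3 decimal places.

0.060

KLF6: ΔΔCt = (24.94−16.16) − (27.27−15.67) = 8.78 − 11.60 = -2.82; fold change = 2^2.82 = 7.062
EGR7: ΔΔCt = (25.77−16.16) − (21.23−15.67) = 9.61 − 5.56 = 4.05; fold change = 2^-4.05 = 0.060
NOTCH10: ΔΔCt = (33.39−16.16) − (32.29−15.67) = 17.23 − 16.62 = 0.61; fold change = 2^-0.61 = 0.655
EGR7 has the largest |ΔΔCt| = 4.05.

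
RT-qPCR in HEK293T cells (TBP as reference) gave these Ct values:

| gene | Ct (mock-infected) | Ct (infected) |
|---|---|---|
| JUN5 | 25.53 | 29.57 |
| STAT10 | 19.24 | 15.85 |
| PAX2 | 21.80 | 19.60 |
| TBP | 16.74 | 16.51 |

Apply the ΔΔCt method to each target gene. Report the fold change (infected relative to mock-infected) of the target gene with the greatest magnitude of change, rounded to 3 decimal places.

JUN5: ΔΔCt = (29.57−16.51) − (25.53−16.74) = 13.06 − 8.79 = 4.27; fold change = 2^-4.27 = 0.052
STAT10: ΔΔCt = (15.85−16.51) − (19.24−16.74) = -0.66 − 2.50 = -3.16; fold change = 2^3.16 = 8.938
PAX2: ΔΔCt = (19.60−16.51) − (21.80−16.74) = 3.09 − 5.06 = -1.97; fold change = 2^1.97 = 3.918
JUN5 has the largest |ΔΔCt| = 4.27.

0.052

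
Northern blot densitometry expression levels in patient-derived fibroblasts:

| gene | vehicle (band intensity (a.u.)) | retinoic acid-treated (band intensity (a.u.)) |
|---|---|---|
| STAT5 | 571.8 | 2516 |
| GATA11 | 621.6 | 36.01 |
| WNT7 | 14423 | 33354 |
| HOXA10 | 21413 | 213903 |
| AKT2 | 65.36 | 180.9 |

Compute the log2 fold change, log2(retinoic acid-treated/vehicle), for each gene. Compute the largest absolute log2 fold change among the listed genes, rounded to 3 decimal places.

4.110

log2(2516/571.8) = 2.138  (STAT5)
log2(36.01/621.6) = -4.110  (GATA11)
log2(33354/14423) = 1.209  (WNT7)
log2(213903/21413) = 3.320  (HOXA10)
log2(180.9/65.36) = 1.469  (AKT2)
The largest magnitude belongs to GATA11.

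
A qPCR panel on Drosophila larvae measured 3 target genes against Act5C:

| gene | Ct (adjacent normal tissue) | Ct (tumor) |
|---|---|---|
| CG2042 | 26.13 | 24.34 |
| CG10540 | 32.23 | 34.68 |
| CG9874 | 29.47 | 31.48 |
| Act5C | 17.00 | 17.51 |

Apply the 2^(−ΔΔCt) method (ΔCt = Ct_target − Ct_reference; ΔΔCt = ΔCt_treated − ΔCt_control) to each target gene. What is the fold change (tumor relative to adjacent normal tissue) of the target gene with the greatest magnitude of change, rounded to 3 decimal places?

4.925

CG2042: ΔΔCt = (24.34−17.51) − (26.13−17.00) = 6.83 − 9.13 = -2.30; fold change = 2^2.30 = 4.925
CG10540: ΔΔCt = (34.68−17.51) − (32.23−17.00) = 17.17 − 15.23 = 1.94; fold change = 2^-1.94 = 0.261
CG9874: ΔΔCt = (31.48−17.51) − (29.47−17.00) = 13.97 − 12.47 = 1.50; fold change = 2^-1.50 = 0.354
CG2042 has the largest |ΔΔCt| = 2.30.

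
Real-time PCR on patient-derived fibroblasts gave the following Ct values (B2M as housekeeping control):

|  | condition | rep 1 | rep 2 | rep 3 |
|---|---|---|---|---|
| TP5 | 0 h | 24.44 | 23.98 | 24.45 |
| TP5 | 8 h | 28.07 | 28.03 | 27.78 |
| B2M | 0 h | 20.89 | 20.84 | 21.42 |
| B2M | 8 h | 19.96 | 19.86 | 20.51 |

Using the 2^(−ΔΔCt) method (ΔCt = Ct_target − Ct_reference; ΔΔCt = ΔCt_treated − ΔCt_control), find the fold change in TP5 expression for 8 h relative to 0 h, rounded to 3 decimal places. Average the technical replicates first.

0.041

Mean Ct: TP5 0 h 24.290; TP5 8 h 27.960; B2M 0 h 21.050; B2M 8 h 20.110
ΔCt(0 h) = 24.290 − 21.050 = 3.240
ΔCt(8 h) = 27.960 − 20.110 = 7.850
ΔΔCt = 7.850 − 3.240 = 4.610
Fold change = 2^(−4.610) = 0.0409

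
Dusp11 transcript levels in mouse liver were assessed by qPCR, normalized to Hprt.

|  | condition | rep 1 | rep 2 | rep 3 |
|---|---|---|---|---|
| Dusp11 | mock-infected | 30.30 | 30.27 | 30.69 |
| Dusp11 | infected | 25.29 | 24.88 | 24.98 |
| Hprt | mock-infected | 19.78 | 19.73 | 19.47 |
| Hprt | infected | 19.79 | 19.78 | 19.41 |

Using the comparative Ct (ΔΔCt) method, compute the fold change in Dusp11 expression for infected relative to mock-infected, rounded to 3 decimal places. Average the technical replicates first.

Mean Ct: Dusp11 mock-infected 30.420; Dusp11 infected 25.050; Hprt mock-infected 19.660; Hprt infected 19.660
ΔCt(mock-infected) = 30.420 − 19.660 = 10.760
ΔCt(infected) = 25.050 − 19.660 = 5.390
ΔΔCt = 5.390 − 10.760 = -5.370
Fold change = 2^(−(-5.370)) = 2^5.370 = 41.3553

41.355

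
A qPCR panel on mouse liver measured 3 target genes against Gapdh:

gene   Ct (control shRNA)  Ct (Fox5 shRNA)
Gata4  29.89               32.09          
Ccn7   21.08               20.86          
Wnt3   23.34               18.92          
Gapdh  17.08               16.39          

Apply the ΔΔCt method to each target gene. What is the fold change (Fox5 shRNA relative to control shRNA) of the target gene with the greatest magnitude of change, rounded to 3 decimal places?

13.269

Gata4: ΔΔCt = (32.09−16.39) − (29.89−17.08) = 15.70 − 12.81 = 2.89; fold change = 2^-2.89 = 0.135
Ccn7: ΔΔCt = (20.86−16.39) − (21.08−17.08) = 4.47 − 4.00 = 0.47; fold change = 2^-0.47 = 0.722
Wnt3: ΔΔCt = (18.92−16.39) − (23.34−17.08) = 2.53 − 6.26 = -3.73; fold change = 2^3.73 = 13.269
Wnt3 has the largest |ΔΔCt| = 3.73.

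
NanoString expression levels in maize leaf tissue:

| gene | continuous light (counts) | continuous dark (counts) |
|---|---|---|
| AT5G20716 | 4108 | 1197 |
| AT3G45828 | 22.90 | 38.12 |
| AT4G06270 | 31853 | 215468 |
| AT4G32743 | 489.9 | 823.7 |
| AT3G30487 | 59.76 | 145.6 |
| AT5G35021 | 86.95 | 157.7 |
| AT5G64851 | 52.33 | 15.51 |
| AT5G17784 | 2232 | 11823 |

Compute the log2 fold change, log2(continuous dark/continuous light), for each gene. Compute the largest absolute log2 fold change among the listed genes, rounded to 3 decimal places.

2.758

log2(1197/4108) = -1.779  (AT5G20716)
log2(38.12/22.90) = 0.735  (AT3G45828)
log2(215468/31853) = 2.758  (AT4G06270)
log2(823.7/489.9) = 0.750  (AT4G32743)
log2(145.6/59.76) = 1.285  (AT3G30487)
log2(157.7/86.95) = 0.859  (AT5G35021)
log2(15.51/52.33) = -1.754  (AT5G64851)
log2(11823/2232) = 2.405  (AT5G17784)
The largest magnitude belongs to AT4G06270.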